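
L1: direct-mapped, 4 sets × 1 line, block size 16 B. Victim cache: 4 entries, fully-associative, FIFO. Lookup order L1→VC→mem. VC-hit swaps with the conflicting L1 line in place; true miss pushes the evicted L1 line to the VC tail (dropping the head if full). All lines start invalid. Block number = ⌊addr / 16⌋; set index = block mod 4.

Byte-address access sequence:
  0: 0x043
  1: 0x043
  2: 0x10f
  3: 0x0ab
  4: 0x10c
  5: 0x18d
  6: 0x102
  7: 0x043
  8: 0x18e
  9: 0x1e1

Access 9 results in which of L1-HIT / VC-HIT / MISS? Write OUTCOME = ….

OUTCOME = MISS

#0 0x43→b4/s0 MISS; vc=[]
#1 0x43→b4/s0 L1-HIT; vc=[]
#2 0x10f→b16/s0 MISS; vc=[4]
#3 0xab→b10/s2 MISS; vc=[4]
#4 0x10c→b16/s0 L1-HIT; vc=[4]
#5 0x18d→b24/s0 MISS; vc=[4,16]
#6 0x102→b16/s0 VC-HIT; vc=[4,24]
#7 0x43→b4/s0 VC-HIT; vc=[16,24]
#8 0x18e→b24/s0 VC-HIT; vc=[16,4]
#9 0x1e1→b30/s2 MISS; vc=[16,4,10]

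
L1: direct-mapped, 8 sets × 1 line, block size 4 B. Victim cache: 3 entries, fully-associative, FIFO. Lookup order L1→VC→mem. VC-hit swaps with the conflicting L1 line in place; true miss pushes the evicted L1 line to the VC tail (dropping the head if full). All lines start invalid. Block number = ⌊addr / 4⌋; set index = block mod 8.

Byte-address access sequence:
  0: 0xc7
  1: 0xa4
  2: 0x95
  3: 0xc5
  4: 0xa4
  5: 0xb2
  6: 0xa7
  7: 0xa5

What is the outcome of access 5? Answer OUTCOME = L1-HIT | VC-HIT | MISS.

OUTCOME = MISS

  [0] addr=0xc7 blk=49 s=1: MISS | VC []
  [1] addr=0xa4 blk=41 s=1: MISS | VC [49]
  [2] addr=0x95 blk=37 s=5: MISS | VC [49]
  [3] addr=0xc5 blk=49 s=1: VC-HIT | VC [41]
  [4] addr=0xa4 blk=41 s=1: VC-HIT | VC [49]
  [5] addr=0xb2 blk=44 s=4: MISS | VC [49]
  [6] addr=0xa7 blk=41 s=1: L1-HIT | VC [49]
  [7] addr=0xa5 blk=41 s=1: L1-HIT | VC [49]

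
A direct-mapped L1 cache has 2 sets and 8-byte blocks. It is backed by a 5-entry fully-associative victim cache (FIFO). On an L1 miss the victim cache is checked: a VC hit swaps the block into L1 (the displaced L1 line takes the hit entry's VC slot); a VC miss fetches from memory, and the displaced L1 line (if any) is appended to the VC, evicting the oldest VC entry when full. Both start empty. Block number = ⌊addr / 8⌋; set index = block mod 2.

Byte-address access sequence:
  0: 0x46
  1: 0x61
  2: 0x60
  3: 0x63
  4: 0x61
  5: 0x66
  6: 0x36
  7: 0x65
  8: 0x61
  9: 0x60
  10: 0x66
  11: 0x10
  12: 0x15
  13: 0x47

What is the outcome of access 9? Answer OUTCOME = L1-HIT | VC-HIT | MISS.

OUTCOME = L1-HIT

0: 0x46 (blk 8, set 0) → MISS  vc=[]
1: 0x61 (blk 12, set 0) → MISS  vc=[8]
2: 0x60 (blk 12, set 0) → L1-HIT  vc=[8]
3: 0x63 (blk 12, set 0) → L1-HIT  vc=[8]
4: 0x61 (blk 12, set 0) → L1-HIT  vc=[8]
5: 0x66 (blk 12, set 0) → L1-HIT  vc=[8]
6: 0x36 (blk 6, set 0) → MISS  vc=[8, 12]
7: 0x65 (blk 12, set 0) → VC-HIT  vc=[8, 6]
8: 0x61 (blk 12, set 0) → L1-HIT  vc=[8, 6]
9: 0x60 (blk 12, set 0) → L1-HIT  vc=[8, 6]
10: 0x66 (blk 12, set 0) → L1-HIT  vc=[8, 6]
11: 0x10 (blk 2, set 0) → MISS  vc=[8, 6, 12]
12: 0x15 (blk 2, set 0) → L1-HIT  vc=[8, 6, 12]
13: 0x47 (blk 8, set 0) → VC-HIT  vc=[2, 6, 12]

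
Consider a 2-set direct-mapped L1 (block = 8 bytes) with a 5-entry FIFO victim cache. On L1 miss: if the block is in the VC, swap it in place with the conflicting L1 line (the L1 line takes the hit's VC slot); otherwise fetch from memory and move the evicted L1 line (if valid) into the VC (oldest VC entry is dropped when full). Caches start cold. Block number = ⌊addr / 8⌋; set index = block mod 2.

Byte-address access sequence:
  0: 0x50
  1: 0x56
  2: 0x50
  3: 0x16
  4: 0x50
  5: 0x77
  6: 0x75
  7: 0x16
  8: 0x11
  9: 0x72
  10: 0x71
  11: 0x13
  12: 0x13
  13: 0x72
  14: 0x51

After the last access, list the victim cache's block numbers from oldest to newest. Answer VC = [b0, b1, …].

VC = [2, 14]

#0 0x50→b10/s0 MISS; vc=[]
#1 0x56→b10/s0 L1-HIT; vc=[]
#2 0x50→b10/s0 L1-HIT; vc=[]
#3 0x16→b2/s0 MISS; vc=[10]
#4 0x50→b10/s0 VC-HIT; vc=[2]
#5 0x77→b14/s0 MISS; vc=[2,10]
#6 0x75→b14/s0 L1-HIT; vc=[2,10]
#7 0x16→b2/s0 VC-HIT; vc=[14,10]
#8 0x11→b2/s0 L1-HIT; vc=[14,10]
#9 0x72→b14/s0 VC-HIT; vc=[2,10]
#10 0x71→b14/s0 L1-HIT; vc=[2,10]
#11 0x13→b2/s0 VC-HIT; vc=[14,10]
#12 0x13→b2/s0 L1-HIT; vc=[14,10]
#13 0x72→b14/s0 VC-HIT; vc=[2,10]
#14 0x51→b10/s0 VC-HIT; vc=[2,14]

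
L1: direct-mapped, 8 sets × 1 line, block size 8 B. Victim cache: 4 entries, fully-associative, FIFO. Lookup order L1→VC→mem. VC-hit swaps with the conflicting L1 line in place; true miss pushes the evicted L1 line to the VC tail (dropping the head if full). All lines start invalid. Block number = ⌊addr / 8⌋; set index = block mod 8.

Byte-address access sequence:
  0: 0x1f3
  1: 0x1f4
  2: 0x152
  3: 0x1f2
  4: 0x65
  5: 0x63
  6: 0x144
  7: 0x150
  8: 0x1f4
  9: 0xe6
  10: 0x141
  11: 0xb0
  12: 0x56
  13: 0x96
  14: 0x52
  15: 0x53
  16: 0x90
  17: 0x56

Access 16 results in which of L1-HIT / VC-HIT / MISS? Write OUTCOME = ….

0: 0x1f3 (blk 62, set 6) → MISS  vc=[]
1: 0x1f4 (blk 62, set 6) → L1-HIT  vc=[]
2: 0x152 (blk 42, set 2) → MISS  vc=[]
3: 0x1f2 (blk 62, set 6) → L1-HIT  vc=[]
4: 0x65 (blk 12, set 4) → MISS  vc=[]
5: 0x63 (blk 12, set 4) → L1-HIT  vc=[]
6: 0x144 (blk 40, set 0) → MISS  vc=[]
7: 0x150 (blk 42, set 2) → L1-HIT  vc=[]
8: 0x1f4 (blk 62, set 6) → L1-HIT  vc=[]
9: 0xe6 (blk 28, set 4) → MISS  vc=[12]
10: 0x141 (blk 40, set 0) → L1-HIT  vc=[12]
11: 0xb0 (blk 22, set 6) → MISS  vc=[12, 62]
12: 0x56 (blk 10, set 2) → MISS  vc=[12, 62, 42]
13: 0x96 (blk 18, set 2) → MISS  vc=[12, 62, 42, 10]
14: 0x52 (blk 10, set 2) → VC-HIT  vc=[12, 62, 42, 18]
15: 0x53 (blk 10, set 2) → L1-HIT  vc=[12, 62, 42, 18]
16: 0x90 (blk 18, set 2) → VC-HIT  vc=[12, 62, 42, 10]
17: 0x56 (blk 10, set 2) → VC-HIT  vc=[12, 62, 42, 18]

OUTCOME = VC-HIT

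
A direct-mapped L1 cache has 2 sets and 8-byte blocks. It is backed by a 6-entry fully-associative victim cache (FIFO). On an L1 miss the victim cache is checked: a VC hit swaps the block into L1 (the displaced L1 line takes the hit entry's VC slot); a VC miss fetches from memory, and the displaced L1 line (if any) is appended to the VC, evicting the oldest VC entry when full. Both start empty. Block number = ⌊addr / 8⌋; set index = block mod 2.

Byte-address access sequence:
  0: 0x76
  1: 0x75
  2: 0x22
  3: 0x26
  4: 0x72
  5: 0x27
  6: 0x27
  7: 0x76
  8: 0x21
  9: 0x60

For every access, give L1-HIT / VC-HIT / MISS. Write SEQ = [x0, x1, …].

#0 0x76→b14/s0 MISS; vc=[]
#1 0x75→b14/s0 L1-HIT; vc=[]
#2 0x22→b4/s0 MISS; vc=[14]
#3 0x26→b4/s0 L1-HIT; vc=[14]
#4 0x72→b14/s0 VC-HIT; vc=[4]
#5 0x27→b4/s0 VC-HIT; vc=[14]
#6 0x27→b4/s0 L1-HIT; vc=[14]
#7 0x76→b14/s0 VC-HIT; vc=[4]
#8 0x21→b4/s0 VC-HIT; vc=[14]
#9 0x60→b12/s0 MISS; vc=[14,4]

SEQ = [MISS, L1-HIT, MISS, L1-HIT, VC-HIT, VC-HIT, L1-HIT, VC-HIT, VC-HIT, MISS]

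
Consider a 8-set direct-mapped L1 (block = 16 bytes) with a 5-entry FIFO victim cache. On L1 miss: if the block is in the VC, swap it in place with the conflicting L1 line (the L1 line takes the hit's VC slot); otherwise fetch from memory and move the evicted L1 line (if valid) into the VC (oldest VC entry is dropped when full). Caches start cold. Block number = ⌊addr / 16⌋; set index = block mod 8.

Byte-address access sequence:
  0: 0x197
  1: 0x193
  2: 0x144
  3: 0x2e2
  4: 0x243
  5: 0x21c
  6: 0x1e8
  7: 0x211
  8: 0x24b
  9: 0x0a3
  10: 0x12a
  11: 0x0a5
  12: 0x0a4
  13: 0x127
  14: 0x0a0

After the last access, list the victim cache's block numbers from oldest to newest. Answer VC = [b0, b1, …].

#0 0x197→b25/s1 MISS; vc=[]
#1 0x193→b25/s1 L1-HIT; vc=[]
#2 0x144→b20/s4 MISS; vc=[]
#3 0x2e2→b46/s6 MISS; vc=[]
#4 0x243→b36/s4 MISS; vc=[20]
#5 0x21c→b33/s1 MISS; vc=[20,25]
#6 0x1e8→b30/s6 MISS; vc=[20,25,46]
#7 0x211→b33/s1 L1-HIT; vc=[20,25,46]
#8 0x24b→b36/s4 L1-HIT; vc=[20,25,46]
#9 0xa3→b10/s2 MISS; vc=[20,25,46]
#10 0x12a→b18/s2 MISS; vc=[20,25,46,10]
#11 0xa5→b10/s2 VC-HIT; vc=[20,25,46,18]
#12 0xa4→b10/s2 L1-HIT; vc=[20,25,46,18]
#13 0x127→b18/s2 VC-HIT; vc=[20,25,46,10]
#14 0xa0→b10/s2 VC-HIT; vc=[20,25,46,18]

VC = [20, 25, 46, 18]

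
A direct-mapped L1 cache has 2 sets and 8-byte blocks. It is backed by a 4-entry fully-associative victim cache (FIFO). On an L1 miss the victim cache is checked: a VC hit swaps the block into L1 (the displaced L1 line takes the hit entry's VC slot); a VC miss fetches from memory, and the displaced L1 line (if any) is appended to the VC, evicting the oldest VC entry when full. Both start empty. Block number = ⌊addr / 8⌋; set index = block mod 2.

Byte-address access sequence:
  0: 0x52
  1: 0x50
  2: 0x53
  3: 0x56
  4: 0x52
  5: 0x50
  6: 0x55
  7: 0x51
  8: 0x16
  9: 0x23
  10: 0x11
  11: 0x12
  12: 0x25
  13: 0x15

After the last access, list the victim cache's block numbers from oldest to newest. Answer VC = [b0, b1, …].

#0 0x52→b10/s0 MISS; vc=[]
#1 0x50→b10/s0 L1-HIT; vc=[]
#2 0x53→b10/s0 L1-HIT; vc=[]
#3 0x56→b10/s0 L1-HIT; vc=[]
#4 0x52→b10/s0 L1-HIT; vc=[]
#5 0x50→b10/s0 L1-HIT; vc=[]
#6 0x55→b10/s0 L1-HIT; vc=[]
#7 0x51→b10/s0 L1-HIT; vc=[]
#8 0x16→b2/s0 MISS; vc=[10]
#9 0x23→b4/s0 MISS; vc=[10,2]
#10 0x11→b2/s0 VC-HIT; vc=[10,4]
#11 0x12→b2/s0 L1-HIT; vc=[10,4]
#12 0x25→b4/s0 VC-HIT; vc=[10,2]
#13 0x15→b2/s0 VC-HIT; vc=[10,4]

VC = [10, 4]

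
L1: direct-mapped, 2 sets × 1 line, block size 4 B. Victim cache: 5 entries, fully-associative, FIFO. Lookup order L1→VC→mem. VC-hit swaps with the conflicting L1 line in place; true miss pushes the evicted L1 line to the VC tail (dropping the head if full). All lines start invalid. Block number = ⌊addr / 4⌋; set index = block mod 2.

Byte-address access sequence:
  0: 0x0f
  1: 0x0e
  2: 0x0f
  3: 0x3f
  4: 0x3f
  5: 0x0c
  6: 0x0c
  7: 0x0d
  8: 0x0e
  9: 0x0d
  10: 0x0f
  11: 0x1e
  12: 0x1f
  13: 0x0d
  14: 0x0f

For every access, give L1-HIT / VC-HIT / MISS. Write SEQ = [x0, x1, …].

#0 0xf→b3/s1 MISS; vc=[]
#1 0xe→b3/s1 L1-HIT; vc=[]
#2 0xf→b3/s1 L1-HIT; vc=[]
#3 0x3f→b15/s1 MISS; vc=[3]
#4 0x3f→b15/s1 L1-HIT; vc=[3]
#5 0xc→b3/s1 VC-HIT; vc=[15]
#6 0xc→b3/s1 L1-HIT; vc=[15]
#7 0xd→b3/s1 L1-HIT; vc=[15]
#8 0xe→b3/s1 L1-HIT; vc=[15]
#9 0xd→b3/s1 L1-HIT; vc=[15]
#10 0xf→b3/s1 L1-HIT; vc=[15]
#11 0x1e→b7/s1 MISS; vc=[15,3]
#12 0x1f→b7/s1 L1-HIT; vc=[15,3]
#13 0xd→b3/s1 VC-HIT; vc=[15,7]
#14 0xf→b3/s1 L1-HIT; vc=[15,7]

SEQ = [MISS, L1-HIT, L1-HIT, MISS, L1-HIT, VC-HIT, L1-HIT, L1-HIT, L1-HIT, L1-HIT, L1-HIT, MISS, L1-HIT, VC-HIT, L1-HIT]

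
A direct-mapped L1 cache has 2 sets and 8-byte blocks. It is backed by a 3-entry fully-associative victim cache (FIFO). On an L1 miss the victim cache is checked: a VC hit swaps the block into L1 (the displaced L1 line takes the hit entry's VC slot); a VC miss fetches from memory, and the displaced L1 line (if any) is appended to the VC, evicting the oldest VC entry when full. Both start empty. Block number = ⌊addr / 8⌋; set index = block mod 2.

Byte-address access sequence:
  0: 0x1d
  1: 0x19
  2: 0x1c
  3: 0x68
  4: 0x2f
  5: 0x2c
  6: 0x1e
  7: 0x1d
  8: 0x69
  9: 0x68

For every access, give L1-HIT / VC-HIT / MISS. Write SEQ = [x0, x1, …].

SEQ = [MISS, L1-HIT, L1-HIT, MISS, MISS, L1-HIT, VC-HIT, L1-HIT, VC-HIT, L1-HIT]

0: 0x1d (blk 3, set 1) → MISS  vc=[]
1: 0x19 (blk 3, set 1) → L1-HIT  vc=[]
2: 0x1c (blk 3, set 1) → L1-HIT  vc=[]
3: 0x68 (blk 13, set 1) → MISS  vc=[3]
4: 0x2f (blk 5, set 1) → MISS  vc=[3, 13]
5: 0x2c (blk 5, set 1) → L1-HIT  vc=[3, 13]
6: 0x1e (blk 3, set 1) → VC-HIT  vc=[5, 13]
7: 0x1d (blk 3, set 1) → L1-HIT  vc=[5, 13]
8: 0x69 (blk 13, set 1) → VC-HIT  vc=[5, 3]
9: 0x68 (blk 13, set 1) → L1-HIT  vc=[5, 3]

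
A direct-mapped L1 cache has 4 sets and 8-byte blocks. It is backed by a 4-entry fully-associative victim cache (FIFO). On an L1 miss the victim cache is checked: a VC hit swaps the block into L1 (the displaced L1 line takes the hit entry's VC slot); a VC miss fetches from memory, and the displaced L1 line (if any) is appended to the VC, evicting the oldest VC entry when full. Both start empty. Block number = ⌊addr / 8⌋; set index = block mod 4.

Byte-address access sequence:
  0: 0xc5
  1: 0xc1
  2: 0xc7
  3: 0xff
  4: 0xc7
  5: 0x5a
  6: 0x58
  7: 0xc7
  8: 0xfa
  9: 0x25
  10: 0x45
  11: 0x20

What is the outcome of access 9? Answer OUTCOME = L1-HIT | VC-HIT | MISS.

OUTCOME = MISS

  [0] addr=0xc5 blk=24 s=0: MISS | VC []
  [1] addr=0xc1 blk=24 s=0: L1-HIT | VC []
  [2] addr=0xc7 blk=24 s=0: L1-HIT | VC []
  [3] addr=0xff blk=31 s=3: MISS | VC []
  [4] addr=0xc7 blk=24 s=0: L1-HIT | VC []
  [5] addr=0x5a blk=11 s=3: MISS | VC [31]
  [6] addr=0x58 blk=11 s=3: L1-HIT | VC [31]
  [7] addr=0xc7 blk=24 s=0: L1-HIT | VC [31]
  [8] addr=0xfa blk=31 s=3: VC-HIT | VC [11]
  [9] addr=0x25 blk=4 s=0: MISS | VC [11, 24]
  [10] addr=0x45 blk=8 s=0: MISS | VC [11, 24, 4]
  [11] addr=0x20 blk=4 s=0: VC-HIT | VC [11, 24, 8]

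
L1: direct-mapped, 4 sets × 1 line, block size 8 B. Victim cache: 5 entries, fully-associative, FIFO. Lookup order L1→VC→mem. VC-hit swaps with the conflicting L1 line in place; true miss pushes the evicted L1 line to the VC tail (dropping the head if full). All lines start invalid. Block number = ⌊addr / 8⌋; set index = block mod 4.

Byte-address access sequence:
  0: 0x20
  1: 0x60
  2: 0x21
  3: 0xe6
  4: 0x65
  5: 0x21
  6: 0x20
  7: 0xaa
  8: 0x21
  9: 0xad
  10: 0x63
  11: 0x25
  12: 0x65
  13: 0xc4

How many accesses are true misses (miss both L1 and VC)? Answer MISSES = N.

#0 0x20→b4/s0 MISS; vc=[]
#1 0x60→b12/s0 MISS; vc=[4]
#2 0x21→b4/s0 VC-HIT; vc=[12]
#3 0xe6→b28/s0 MISS; vc=[12,4]
#4 0x65→b12/s0 VC-HIT; vc=[28,4]
#5 0x21→b4/s0 VC-HIT; vc=[28,12]
#6 0x20→b4/s0 L1-HIT; vc=[28,12]
#7 0xaa→b21/s1 MISS; vc=[28,12]
#8 0x21→b4/s0 L1-HIT; vc=[28,12]
#9 0xad→b21/s1 L1-HIT; vc=[28,12]
#10 0x63→b12/s0 VC-HIT; vc=[28,4]
#11 0x25→b4/s0 VC-HIT; vc=[28,12]
#12 0x65→b12/s0 VC-HIT; vc=[28,4]
#13 0xc4→b24/s0 MISS; vc=[28,4,12]

MISSES = 5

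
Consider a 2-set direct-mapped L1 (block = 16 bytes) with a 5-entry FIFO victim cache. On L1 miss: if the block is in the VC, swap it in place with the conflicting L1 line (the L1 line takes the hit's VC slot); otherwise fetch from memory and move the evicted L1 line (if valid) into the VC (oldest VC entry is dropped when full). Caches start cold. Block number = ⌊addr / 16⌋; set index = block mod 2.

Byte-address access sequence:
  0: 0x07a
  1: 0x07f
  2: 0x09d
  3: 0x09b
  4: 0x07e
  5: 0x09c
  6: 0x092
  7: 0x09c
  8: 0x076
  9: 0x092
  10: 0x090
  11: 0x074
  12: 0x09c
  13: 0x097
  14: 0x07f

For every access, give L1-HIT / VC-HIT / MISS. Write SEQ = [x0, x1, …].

  [0] addr=0x7a blk=7 s=1: MISS | VC []
  [1] addr=0x7f blk=7 s=1: L1-HIT | VC []
  [2] addr=0x9d blk=9 s=1: MISS | VC [7]
  [3] addr=0x9b blk=9 s=1: L1-HIT | VC [7]
  [4] addr=0x7e blk=7 s=1: VC-HIT | VC [9]
  [5] addr=0x9c blk=9 s=1: VC-HIT | VC [7]
  [6] addr=0x92 blk=9 s=1: L1-HIT | VC [7]
  [7] addr=0x9c blk=9 s=1: L1-HIT | VC [7]
  [8] addr=0x76 blk=7 s=1: VC-HIT | VC [9]
  [9] addr=0x92 blk=9 s=1: VC-HIT | VC [7]
  [10] addr=0x90 blk=9 s=1: L1-HIT | VC [7]
  [11] addr=0x74 blk=7 s=1: VC-HIT | VC [9]
  [12] addr=0x9c blk=9 s=1: VC-HIT | VC [7]
  [13] addr=0x97 blk=9 s=1: L1-HIT | VC [7]
  [14] addr=0x7f blk=7 s=1: VC-HIT | VC [9]

SEQ = [MISS, L1-HIT, MISS, L1-HIT, VC-HIT, VC-HIT, L1-HIT, L1-HIT, VC-HIT, VC-HIT, L1-HIT, VC-HIT, VC-HIT, L1-HIT, VC-HIT]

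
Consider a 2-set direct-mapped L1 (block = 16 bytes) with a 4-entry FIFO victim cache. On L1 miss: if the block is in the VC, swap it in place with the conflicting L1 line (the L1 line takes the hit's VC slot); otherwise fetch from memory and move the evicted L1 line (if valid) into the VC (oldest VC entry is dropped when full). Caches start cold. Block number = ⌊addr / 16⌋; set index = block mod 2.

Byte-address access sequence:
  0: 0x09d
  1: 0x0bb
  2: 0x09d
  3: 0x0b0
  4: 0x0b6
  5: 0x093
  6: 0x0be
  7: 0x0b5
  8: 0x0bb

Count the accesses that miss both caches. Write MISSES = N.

MISSES = 2

  [0] addr=0x9d blk=9 s=1: MISS | VC []
  [1] addr=0xbb blk=11 s=1: MISS | VC [9]
  [2] addr=0x9d blk=9 s=1: VC-HIT | VC [11]
  [3] addr=0xb0 blk=11 s=1: VC-HIT | VC [9]
  [4] addr=0xb6 blk=11 s=1: L1-HIT | VC [9]
  [5] addr=0x93 blk=9 s=1: VC-HIT | VC [11]
  [6] addr=0xbe blk=11 s=1: VC-HIT | VC [9]
  [7] addr=0xb5 blk=11 s=1: L1-HIT | VC [9]
  [8] addr=0xbb blk=11 s=1: L1-HIT | VC [9]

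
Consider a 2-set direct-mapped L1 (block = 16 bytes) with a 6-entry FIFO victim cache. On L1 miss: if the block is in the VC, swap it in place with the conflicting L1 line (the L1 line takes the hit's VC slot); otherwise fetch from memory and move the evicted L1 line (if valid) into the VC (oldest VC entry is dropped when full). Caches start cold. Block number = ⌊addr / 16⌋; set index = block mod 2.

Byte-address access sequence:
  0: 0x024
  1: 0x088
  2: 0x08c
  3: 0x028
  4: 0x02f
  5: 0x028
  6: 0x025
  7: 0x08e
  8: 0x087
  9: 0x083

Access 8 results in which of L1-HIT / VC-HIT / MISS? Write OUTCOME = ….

0: 0x24 (blk 2, set 0) → MISS  vc=[]
1: 0x88 (blk 8, set 0) → MISS  vc=[2]
2: 0x8c (blk 8, set 0) → L1-HIT  vc=[2]
3: 0x28 (blk 2, set 0) → VC-HIT  vc=[8]
4: 0x2f (blk 2, set 0) → L1-HIT  vc=[8]
5: 0x28 (blk 2, set 0) → L1-HIT  vc=[8]
6: 0x25 (blk 2, set 0) → L1-HIT  vc=[8]
7: 0x8e (blk 8, set 0) → VC-HIT  vc=[2]
8: 0x87 (blk 8, set 0) → L1-HIT  vc=[2]
9: 0x83 (blk 8, set 0) → L1-HIT  vc=[2]

OUTCOME = L1-HIT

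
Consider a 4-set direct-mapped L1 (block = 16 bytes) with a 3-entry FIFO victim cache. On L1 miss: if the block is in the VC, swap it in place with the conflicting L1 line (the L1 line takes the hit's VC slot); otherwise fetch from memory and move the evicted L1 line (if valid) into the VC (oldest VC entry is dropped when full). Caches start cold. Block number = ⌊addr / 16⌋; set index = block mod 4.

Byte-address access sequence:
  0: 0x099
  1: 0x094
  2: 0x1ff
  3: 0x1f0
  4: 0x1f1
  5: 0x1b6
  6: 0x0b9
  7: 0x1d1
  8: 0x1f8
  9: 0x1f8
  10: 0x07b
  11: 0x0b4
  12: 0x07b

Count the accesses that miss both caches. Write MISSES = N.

MISSES = 7

  [0] addr=0x99 blk=9 s=1: MISS | VC []
  [1] addr=0x94 blk=9 s=1: L1-HIT | VC []
  [2] addr=0x1ff blk=31 s=3: MISS | VC []
  [3] addr=0x1f0 blk=31 s=3: L1-HIT | VC []
  [4] addr=0x1f1 blk=31 s=3: L1-HIT | VC []
  [5] addr=0x1b6 blk=27 s=3: MISS | VC [31]
  [6] addr=0xb9 blk=11 s=3: MISS | VC [31, 27]
  [7] addr=0x1d1 blk=29 s=1: MISS | VC [31, 27, 9]
  [8] addr=0x1f8 blk=31 s=3: VC-HIT | VC [11, 27, 9]
  [9] addr=0x1f8 blk=31 s=3: L1-HIT | VC [11, 27, 9]
  [10] addr=0x7b blk=7 s=3: MISS | VC [27, 9, 31]
  [11] addr=0xb4 blk=11 s=3: MISS | VC [9, 31, 7]
  [12] addr=0x7b blk=7 s=3: VC-HIT | VC [9, 31, 11]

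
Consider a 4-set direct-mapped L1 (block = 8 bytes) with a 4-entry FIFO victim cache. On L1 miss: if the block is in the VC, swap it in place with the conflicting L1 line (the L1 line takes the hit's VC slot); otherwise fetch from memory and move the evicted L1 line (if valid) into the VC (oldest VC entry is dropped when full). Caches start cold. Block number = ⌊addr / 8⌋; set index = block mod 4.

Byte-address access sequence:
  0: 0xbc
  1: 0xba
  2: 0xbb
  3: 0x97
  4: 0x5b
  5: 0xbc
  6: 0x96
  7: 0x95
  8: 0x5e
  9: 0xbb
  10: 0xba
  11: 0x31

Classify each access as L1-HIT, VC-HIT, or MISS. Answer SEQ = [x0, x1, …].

  [0] addr=0xbc blk=23 s=3: MISS | VC []
  [1] addr=0xba blk=23 s=3: L1-HIT | VC []
  [2] addr=0xbb blk=23 s=3: L1-HIT | VC []
  [3] addr=0x97 blk=18 s=2: MISS | VC []
  [4] addr=0x5b blk=11 s=3: MISS | VC [23]
  [5] addr=0xbc blk=23 s=3: VC-HIT | VC [11]
  [6] addr=0x96 blk=18 s=2: L1-HIT | VC [11]
  [7] addr=0x95 blk=18 s=2: L1-HIT | VC [11]
  [8] addr=0x5e blk=11 s=3: VC-HIT | VC [23]
  [9] addr=0xbb blk=23 s=3: VC-HIT | VC [11]
  [10] addr=0xba blk=23 s=3: L1-HIT | VC [11]
  [11] addr=0x31 blk=6 s=2: MISS | VC [11, 18]

SEQ = [MISS, L1-HIT, L1-HIT, MISS, MISS, VC-HIT, L1-HIT, L1-HIT, VC-HIT, VC-HIT, L1-HIT, MISS]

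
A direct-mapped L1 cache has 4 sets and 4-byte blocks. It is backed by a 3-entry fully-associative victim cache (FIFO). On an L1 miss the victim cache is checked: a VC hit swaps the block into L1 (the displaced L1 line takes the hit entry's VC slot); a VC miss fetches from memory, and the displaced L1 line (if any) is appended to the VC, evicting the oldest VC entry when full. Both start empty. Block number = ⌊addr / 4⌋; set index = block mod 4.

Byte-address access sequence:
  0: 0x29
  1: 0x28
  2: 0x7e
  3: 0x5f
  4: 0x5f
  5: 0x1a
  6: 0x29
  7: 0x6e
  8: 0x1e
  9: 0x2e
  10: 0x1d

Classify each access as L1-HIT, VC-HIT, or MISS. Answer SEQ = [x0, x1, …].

SEQ = [MISS, L1-HIT, MISS, MISS, L1-HIT, MISS, VC-HIT, MISS, MISS, MISS, VC-HIT]

  [0] addr=0x29 blk=10 s=2: MISS | VC []
  [1] addr=0x28 blk=10 s=2: L1-HIT | VC []
  [2] addr=0x7e blk=31 s=3: MISS | VC []
  [3] addr=0x5f blk=23 s=3: MISS | VC [31]
  [4] addr=0x5f blk=23 s=3: L1-HIT | VC [31]
  [5] addr=0x1a blk=6 s=2: MISS | VC [31, 10]
  [6] addr=0x29 blk=10 s=2: VC-HIT | VC [31, 6]
  [7] addr=0x6e blk=27 s=3: MISS | VC [31, 6, 23]
  [8] addr=0x1e blk=7 s=3: MISS | VC [6, 23, 27]
  [9] addr=0x2e blk=11 s=3: MISS | VC [23, 27, 7]
  [10] addr=0x1d blk=7 s=3: VC-HIT | VC [23, 27, 11]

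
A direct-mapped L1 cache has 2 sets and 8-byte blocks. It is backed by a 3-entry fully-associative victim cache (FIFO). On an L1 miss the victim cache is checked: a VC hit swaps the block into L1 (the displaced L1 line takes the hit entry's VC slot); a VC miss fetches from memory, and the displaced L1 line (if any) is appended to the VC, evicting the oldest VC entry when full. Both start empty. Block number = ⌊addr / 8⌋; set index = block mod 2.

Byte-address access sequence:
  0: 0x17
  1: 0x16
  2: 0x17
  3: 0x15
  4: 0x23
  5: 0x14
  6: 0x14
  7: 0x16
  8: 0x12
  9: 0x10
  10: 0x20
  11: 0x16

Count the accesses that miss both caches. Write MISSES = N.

  [0] addr=0x17 blk=2 s=0: MISS | VC []
  [1] addr=0x16 blk=2 s=0: L1-HIT | VC []
  [2] addr=0x17 blk=2 s=0: L1-HIT | VC []
  [3] addr=0x15 blk=2 s=0: L1-HIT | VC []
  [4] addr=0x23 blk=4 s=0: MISS | VC [2]
  [5] addr=0x14 blk=2 s=0: VC-HIT | VC [4]
  [6] addr=0x14 blk=2 s=0: L1-HIT | VC [4]
  [7] addr=0x16 blk=2 s=0: L1-HIT | VC [4]
  [8] addr=0x12 blk=2 s=0: L1-HIT | VC [4]
  [9] addr=0x10 blk=2 s=0: L1-HIT | VC [4]
  [10] addr=0x20 blk=4 s=0: VC-HIT | VC [2]
  [11] addr=0x16 blk=2 s=0: VC-HIT | VC [4]

MISSES = 2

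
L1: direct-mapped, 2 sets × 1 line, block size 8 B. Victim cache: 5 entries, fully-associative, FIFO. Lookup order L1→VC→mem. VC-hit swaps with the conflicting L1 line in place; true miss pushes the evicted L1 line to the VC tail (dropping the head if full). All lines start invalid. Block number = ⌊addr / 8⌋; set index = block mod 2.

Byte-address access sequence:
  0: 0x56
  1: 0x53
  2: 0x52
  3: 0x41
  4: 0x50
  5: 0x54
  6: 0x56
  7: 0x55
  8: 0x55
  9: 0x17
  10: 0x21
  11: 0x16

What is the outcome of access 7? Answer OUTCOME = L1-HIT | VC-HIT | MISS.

#0 0x56→b10/s0 MISS; vc=[]
#1 0x53→b10/s0 L1-HIT; vc=[]
#2 0x52→b10/s0 L1-HIT; vc=[]
#3 0x41→b8/s0 MISS; vc=[10]
#4 0x50→b10/s0 VC-HIT; vc=[8]
#5 0x54→b10/s0 L1-HIT; vc=[8]
#6 0x56→b10/s0 L1-HIT; vc=[8]
#7 0x55→b10/s0 L1-HIT; vc=[8]
#8 0x55→b10/s0 L1-HIT; vc=[8]
#9 0x17→b2/s0 MISS; vc=[8,10]
#10 0x21→b4/s0 MISS; vc=[8,10,2]
#11 0x16→b2/s0 VC-HIT; vc=[8,10,4]

OUTCOME = L1-HIT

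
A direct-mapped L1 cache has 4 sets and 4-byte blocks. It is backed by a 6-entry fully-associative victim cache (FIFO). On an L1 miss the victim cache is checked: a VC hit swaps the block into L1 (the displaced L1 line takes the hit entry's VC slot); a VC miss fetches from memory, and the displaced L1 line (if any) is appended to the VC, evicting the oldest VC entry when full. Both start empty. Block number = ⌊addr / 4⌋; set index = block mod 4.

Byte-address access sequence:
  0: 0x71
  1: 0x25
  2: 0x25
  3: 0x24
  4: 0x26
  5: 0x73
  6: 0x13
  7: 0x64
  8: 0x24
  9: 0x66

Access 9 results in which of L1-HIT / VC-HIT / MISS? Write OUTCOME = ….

OUTCOME = VC-HIT

#0 0x71→b28/s0 MISS; vc=[]
#1 0x25→b9/s1 MISS; vc=[]
#2 0x25→b9/s1 L1-HIT; vc=[]
#3 0x24→b9/s1 L1-HIT; vc=[]
#4 0x26→b9/s1 L1-HIT; vc=[]
#5 0x73→b28/s0 L1-HIT; vc=[]
#6 0x13→b4/s0 MISS; vc=[28]
#7 0x64→b25/s1 MISS; vc=[28,9]
#8 0x24→b9/s1 VC-HIT; vc=[28,25]
#9 0x66→b25/s1 VC-HIT; vc=[28,9]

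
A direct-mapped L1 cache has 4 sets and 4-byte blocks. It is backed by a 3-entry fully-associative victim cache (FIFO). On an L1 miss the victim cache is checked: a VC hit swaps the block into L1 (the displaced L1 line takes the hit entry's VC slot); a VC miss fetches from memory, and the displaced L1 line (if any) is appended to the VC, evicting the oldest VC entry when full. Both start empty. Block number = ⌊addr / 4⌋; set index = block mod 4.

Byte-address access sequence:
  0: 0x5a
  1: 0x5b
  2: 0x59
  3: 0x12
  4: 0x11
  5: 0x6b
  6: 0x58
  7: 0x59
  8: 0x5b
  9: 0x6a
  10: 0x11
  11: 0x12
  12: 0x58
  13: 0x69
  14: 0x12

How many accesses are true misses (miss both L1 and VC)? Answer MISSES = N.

MISSES = 3

  [0] addr=0x5a blk=22 s=2: MISS | VC []
  [1] addr=0x5b blk=22 s=2: L1-HIT | VC []
  [2] addr=0x59 blk=22 s=2: L1-HIT | VC []
  [3] addr=0x12 blk=4 s=0: MISS | VC []
  [4] addr=0x11 blk=4 s=0: L1-HIT | VC []
  [5] addr=0x6b blk=26 s=2: MISS | VC [22]
  [6] addr=0x58 blk=22 s=2: VC-HIT | VC [26]
  [7] addr=0x59 blk=22 s=2: L1-HIT | VC [26]
  [8] addr=0x5b blk=22 s=2: L1-HIT | VC [26]
  [9] addr=0x6a blk=26 s=2: VC-HIT | VC [22]
  [10] addr=0x11 blk=4 s=0: L1-HIT | VC [22]
  [11] addr=0x12 blk=4 s=0: L1-HIT | VC [22]
  [12] addr=0x58 blk=22 s=2: VC-HIT | VC [26]
  [13] addr=0x69 blk=26 s=2: VC-HIT | VC [22]
  [14] addr=0x12 blk=4 s=0: L1-HIT | VC [22]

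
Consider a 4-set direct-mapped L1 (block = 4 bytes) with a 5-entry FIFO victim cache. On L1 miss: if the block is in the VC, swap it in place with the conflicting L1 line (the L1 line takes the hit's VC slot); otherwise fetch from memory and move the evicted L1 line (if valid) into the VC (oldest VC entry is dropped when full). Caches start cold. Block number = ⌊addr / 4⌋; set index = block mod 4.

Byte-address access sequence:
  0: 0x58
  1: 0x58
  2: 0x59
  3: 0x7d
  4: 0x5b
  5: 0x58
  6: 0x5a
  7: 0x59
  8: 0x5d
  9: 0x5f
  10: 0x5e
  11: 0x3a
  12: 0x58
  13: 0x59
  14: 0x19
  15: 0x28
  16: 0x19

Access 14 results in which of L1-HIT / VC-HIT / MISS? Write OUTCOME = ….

OUTCOME = MISS

  [0] addr=0x58 blk=22 s=2: MISS | VC []
  [1] addr=0x58 blk=22 s=2: L1-HIT | VC []
  [2] addr=0x59 blk=22 s=2: L1-HIT | VC []
  [3] addr=0x7d blk=31 s=3: MISS | VC []
  [4] addr=0x5b blk=22 s=2: L1-HIT | VC []
  [5] addr=0x58 blk=22 s=2: L1-HIT | VC []
  [6] addr=0x5a blk=22 s=2: L1-HIT | VC []
  [7] addr=0x59 blk=22 s=2: L1-HIT | VC []
  [8] addr=0x5d blk=23 s=3: MISS | VC [31]
  [9] addr=0x5f blk=23 s=3: L1-HIT | VC [31]
  [10] addr=0x5e blk=23 s=3: L1-HIT | VC [31]
  [11] addr=0x3a blk=14 s=2: MISS | VC [31, 22]
  [12] addr=0x58 blk=22 s=2: VC-HIT | VC [31, 14]
  [13] addr=0x59 blk=22 s=2: L1-HIT | VC [31, 14]
  [14] addr=0x19 blk=6 s=2: MISS | VC [31, 14, 22]
  [15] addr=0x28 blk=10 s=2: MISS | VC [31, 14, 22, 6]
  [16] addr=0x19 blk=6 s=2: VC-HIT | VC [31, 14, 22, 10]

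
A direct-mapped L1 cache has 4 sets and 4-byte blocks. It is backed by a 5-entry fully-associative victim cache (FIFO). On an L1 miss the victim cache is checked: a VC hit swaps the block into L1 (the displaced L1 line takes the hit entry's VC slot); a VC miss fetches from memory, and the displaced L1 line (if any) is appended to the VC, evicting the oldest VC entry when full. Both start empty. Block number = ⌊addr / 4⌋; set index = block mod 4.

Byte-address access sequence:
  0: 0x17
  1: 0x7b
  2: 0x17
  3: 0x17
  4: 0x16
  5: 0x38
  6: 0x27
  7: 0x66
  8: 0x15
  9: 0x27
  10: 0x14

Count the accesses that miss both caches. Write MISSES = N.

  [0] addr=0x17 blk=5 s=1: MISS | VC []
  [1] addr=0x7b blk=30 s=2: MISS | VC []
  [2] addr=0x17 blk=5 s=1: L1-HIT | VC []
  [3] addr=0x17 blk=5 s=1: L1-HIT | VC []
  [4] addr=0x16 blk=5 s=1: L1-HIT | VC []
  [5] addr=0x38 blk=14 s=2: MISS | VC [30]
  [6] addr=0x27 blk=9 s=1: MISS | VC [30, 5]
  [7] addr=0x66 blk=25 s=1: MISS | VC [30, 5, 9]
  [8] addr=0x15 blk=5 s=1: VC-HIT | VC [30, 25, 9]
  [9] addr=0x27 blk=9 s=1: VC-HIT | VC [30, 25, 5]
  [10] addr=0x14 blk=5 s=1: VC-HIT | VC [30, 25, 9]

MISSES = 5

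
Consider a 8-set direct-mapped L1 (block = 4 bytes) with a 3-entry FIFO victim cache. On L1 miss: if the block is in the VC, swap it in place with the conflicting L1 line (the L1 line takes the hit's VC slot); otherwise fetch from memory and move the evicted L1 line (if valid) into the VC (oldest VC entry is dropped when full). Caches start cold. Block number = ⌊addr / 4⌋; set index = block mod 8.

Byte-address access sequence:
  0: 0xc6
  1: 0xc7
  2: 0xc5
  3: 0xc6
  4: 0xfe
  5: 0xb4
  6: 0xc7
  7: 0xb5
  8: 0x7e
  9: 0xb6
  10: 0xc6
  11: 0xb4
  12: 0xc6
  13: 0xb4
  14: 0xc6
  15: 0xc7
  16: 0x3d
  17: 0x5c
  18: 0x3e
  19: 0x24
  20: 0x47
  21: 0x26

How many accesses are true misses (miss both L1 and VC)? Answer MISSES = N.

MISSES = 8

0: 0xc6 (blk 49, set 1) → MISS  vc=[]
1: 0xc7 (blk 49, set 1) → L1-HIT  vc=[]
2: 0xc5 (blk 49, set 1) → L1-HIT  vc=[]
3: 0xc6 (blk 49, set 1) → L1-HIT  vc=[]
4: 0xfe (blk 63, set 7) → MISS  vc=[]
5: 0xb4 (blk 45, set 5) → MISS  vc=[]
6: 0xc7 (blk 49, set 1) → L1-HIT  vc=[]
7: 0xb5 (blk 45, set 5) → L1-HIT  vc=[]
8: 0x7e (blk 31, set 7) → MISS  vc=[63]
9: 0xb6 (blk 45, set 5) → L1-HIT  vc=[63]
10: 0xc6 (blk 49, set 1) → L1-HIT  vc=[63]
11: 0xb4 (blk 45, set 5) → L1-HIT  vc=[63]
12: 0xc6 (blk 49, set 1) → L1-HIT  vc=[63]
13: 0xb4 (blk 45, set 5) → L1-HIT  vc=[63]
14: 0xc6 (blk 49, set 1) → L1-HIT  vc=[63]
15: 0xc7 (blk 49, set 1) → L1-HIT  vc=[63]
16: 0x3d (blk 15, set 7) → MISS  vc=[63, 31]
17: 0x5c (blk 23, set 7) → MISS  vc=[63, 31, 15]
18: 0x3e (blk 15, set 7) → VC-HIT  vc=[63, 31, 23]
19: 0x24 (blk 9, set 1) → MISS  vc=[31, 23, 49]
20: 0x47 (blk 17, set 1) → MISS  vc=[23, 49, 9]
21: 0x26 (blk 9, set 1) → VC-HIT  vc=[23, 49, 17]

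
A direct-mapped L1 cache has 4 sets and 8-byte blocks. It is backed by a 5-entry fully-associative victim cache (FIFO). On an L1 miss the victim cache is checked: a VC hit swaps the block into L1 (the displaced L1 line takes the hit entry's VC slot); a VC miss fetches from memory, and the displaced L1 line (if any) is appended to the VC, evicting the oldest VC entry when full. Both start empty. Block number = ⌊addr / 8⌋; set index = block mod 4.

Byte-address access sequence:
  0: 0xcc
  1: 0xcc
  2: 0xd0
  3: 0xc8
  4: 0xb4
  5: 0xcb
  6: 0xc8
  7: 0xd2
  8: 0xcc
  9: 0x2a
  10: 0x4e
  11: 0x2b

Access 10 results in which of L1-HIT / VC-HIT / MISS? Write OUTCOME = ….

OUTCOME = MISS

0: 0xcc (blk 25, set 1) → MISS  vc=[]
1: 0xcc (blk 25, set 1) → L1-HIT  vc=[]
2: 0xd0 (blk 26, set 2) → MISS  vc=[]
3: 0xc8 (blk 25, set 1) → L1-HIT  vc=[]
4: 0xb4 (blk 22, set 2) → MISS  vc=[26]
5: 0xcb (blk 25, set 1) → L1-HIT  vc=[26]
6: 0xc8 (blk 25, set 1) → L1-HIT  vc=[26]
7: 0xd2 (blk 26, set 2) → VC-HIT  vc=[22]
8: 0xcc (blk 25, set 1) → L1-HIT  vc=[22]
9: 0x2a (blk 5, set 1) → MISS  vc=[22, 25]
10: 0x4e (blk 9, set 1) → MISS  vc=[22, 25, 5]
11: 0x2b (blk 5, set 1) → VC-HIT  vc=[22, 25, 9]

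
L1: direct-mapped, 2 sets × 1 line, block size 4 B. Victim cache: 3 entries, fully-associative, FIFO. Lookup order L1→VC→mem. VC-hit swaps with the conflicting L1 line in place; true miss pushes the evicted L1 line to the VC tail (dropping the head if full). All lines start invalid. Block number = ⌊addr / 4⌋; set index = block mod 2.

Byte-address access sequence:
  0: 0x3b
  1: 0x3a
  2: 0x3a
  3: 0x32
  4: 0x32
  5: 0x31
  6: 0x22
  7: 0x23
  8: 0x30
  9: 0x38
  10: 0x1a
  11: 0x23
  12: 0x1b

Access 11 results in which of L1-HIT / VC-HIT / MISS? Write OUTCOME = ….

OUTCOME = VC-HIT

  [0] addr=0x3b blk=14 s=0: MISS | VC []
  [1] addr=0x3a blk=14 s=0: L1-HIT | VC []
  [2] addr=0x3a blk=14 s=0: L1-HIT | VC []
  [3] addr=0x32 blk=12 s=0: MISS | VC [14]
  [4] addr=0x32 blk=12 s=0: L1-HIT | VC [14]
  [5] addr=0x31 blk=12 s=0: L1-HIT | VC [14]
  [6] addr=0x22 blk=8 s=0: MISS | VC [14, 12]
  [7] addr=0x23 blk=8 s=0: L1-HIT | VC [14, 12]
  [8] addr=0x30 blk=12 s=0: VC-HIT | VC [14, 8]
  [9] addr=0x38 blk=14 s=0: VC-HIT | VC [12, 8]
  [10] addr=0x1a blk=6 s=0: MISS | VC [12, 8, 14]
  [11] addr=0x23 blk=8 s=0: VC-HIT | VC [12, 6, 14]
  [12] addr=0x1b blk=6 s=0: VC-HIT | VC [12, 8, 14]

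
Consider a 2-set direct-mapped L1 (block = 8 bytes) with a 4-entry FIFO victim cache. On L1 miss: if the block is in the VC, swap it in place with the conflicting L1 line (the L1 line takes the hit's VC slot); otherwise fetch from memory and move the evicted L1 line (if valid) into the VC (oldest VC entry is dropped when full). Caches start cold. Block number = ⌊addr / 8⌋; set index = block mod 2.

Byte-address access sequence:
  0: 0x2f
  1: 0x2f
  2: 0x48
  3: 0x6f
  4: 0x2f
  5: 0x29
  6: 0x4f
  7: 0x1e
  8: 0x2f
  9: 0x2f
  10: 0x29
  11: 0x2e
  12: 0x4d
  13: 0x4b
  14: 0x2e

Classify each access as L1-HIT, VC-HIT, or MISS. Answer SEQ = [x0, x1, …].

SEQ = [MISS, L1-HIT, MISS, MISS, VC-HIT, L1-HIT, VC-HIT, MISS, VC-HIT, L1-HIT, L1-HIT, L1-HIT, VC-HIT, L1-HIT, VC-HIT]

0: 0x2f (blk 5, set 1) → MISS  vc=[]
1: 0x2f (blk 5, set 1) → L1-HIT  vc=[]
2: 0x48 (blk 9, set 1) → MISS  vc=[5]
3: 0x6f (blk 13, set 1) → MISS  vc=[5, 9]
4: 0x2f (blk 5, set 1) → VC-HIT  vc=[13, 9]
5: 0x29 (blk 5, set 1) → L1-HIT  vc=[13, 9]
6: 0x4f (blk 9, set 1) → VC-HIT  vc=[13, 5]
7: 0x1e (blk 3, set 1) → MISS  vc=[13, 5, 9]
8: 0x2f (blk 5, set 1) → VC-HIT  vc=[13, 3, 9]
9: 0x2f (blk 5, set 1) → L1-HIT  vc=[13, 3, 9]
10: 0x29 (blk 5, set 1) → L1-HIT  vc=[13, 3, 9]
11: 0x2e (blk 5, set 1) → L1-HIT  vc=[13, 3, 9]
12: 0x4d (blk 9, set 1) → VC-HIT  vc=[13, 3, 5]
13: 0x4b (blk 9, set 1) → L1-HIT  vc=[13, 3, 5]
14: 0x2e (blk 5, set 1) → VC-HIT  vc=[13, 3, 9]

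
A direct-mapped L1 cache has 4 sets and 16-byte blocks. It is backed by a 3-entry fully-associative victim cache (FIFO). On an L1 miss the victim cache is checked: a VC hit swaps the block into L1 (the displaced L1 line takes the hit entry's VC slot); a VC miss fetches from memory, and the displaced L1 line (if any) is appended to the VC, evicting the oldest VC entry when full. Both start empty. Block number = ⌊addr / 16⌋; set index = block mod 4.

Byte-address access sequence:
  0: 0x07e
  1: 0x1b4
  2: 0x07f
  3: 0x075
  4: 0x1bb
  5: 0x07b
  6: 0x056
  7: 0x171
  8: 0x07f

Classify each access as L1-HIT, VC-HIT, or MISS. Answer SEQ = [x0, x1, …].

SEQ = [MISS, MISS, VC-HIT, L1-HIT, VC-HIT, VC-HIT, MISS, MISS, VC-HIT]

0: 0x7e (blk 7, set 3) → MISS  vc=[]
1: 0x1b4 (blk 27, set 3) → MISS  vc=[7]
2: 0x7f (blk 7, set 3) → VC-HIT  vc=[27]
3: 0x75 (blk 7, set 3) → L1-HIT  vc=[27]
4: 0x1bb (blk 27, set 3) → VC-HIT  vc=[7]
5: 0x7b (blk 7, set 3) → VC-HIT  vc=[27]
6: 0x56 (blk 5, set 1) → MISS  vc=[27]
7: 0x171 (blk 23, set 3) → MISS  vc=[27, 7]
8: 0x7f (blk 7, set 3) → VC-HIT  vc=[27, 23]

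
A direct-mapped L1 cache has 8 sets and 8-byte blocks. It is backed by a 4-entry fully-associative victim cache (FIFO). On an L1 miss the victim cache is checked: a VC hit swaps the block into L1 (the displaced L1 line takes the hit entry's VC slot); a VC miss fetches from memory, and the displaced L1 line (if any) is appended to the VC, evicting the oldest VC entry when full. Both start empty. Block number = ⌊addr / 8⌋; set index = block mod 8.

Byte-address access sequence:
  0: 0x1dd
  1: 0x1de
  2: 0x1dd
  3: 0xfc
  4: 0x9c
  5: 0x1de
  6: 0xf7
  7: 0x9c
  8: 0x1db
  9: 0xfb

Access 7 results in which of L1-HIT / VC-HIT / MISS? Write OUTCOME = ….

0: 0x1dd (blk 59, set 3) → MISS  vc=[]
1: 0x1de (blk 59, set 3) → L1-HIT  vc=[]
2: 0x1dd (blk 59, set 3) → L1-HIT  vc=[]
3: 0xfc (blk 31, set 7) → MISS  vc=[]
4: 0x9c (blk 19, set 3) → MISS  vc=[59]
5: 0x1de (blk 59, set 3) → VC-HIT  vc=[19]
6: 0xf7 (blk 30, set 6) → MISS  vc=[19]
7: 0x9c (blk 19, set 3) → VC-HIT  vc=[59]
8: 0x1db (blk 59, set 3) → VC-HIT  vc=[19]
9: 0xfb (blk 31, set 7) → L1-HIT  vc=[19]

OUTCOME = VC-HIT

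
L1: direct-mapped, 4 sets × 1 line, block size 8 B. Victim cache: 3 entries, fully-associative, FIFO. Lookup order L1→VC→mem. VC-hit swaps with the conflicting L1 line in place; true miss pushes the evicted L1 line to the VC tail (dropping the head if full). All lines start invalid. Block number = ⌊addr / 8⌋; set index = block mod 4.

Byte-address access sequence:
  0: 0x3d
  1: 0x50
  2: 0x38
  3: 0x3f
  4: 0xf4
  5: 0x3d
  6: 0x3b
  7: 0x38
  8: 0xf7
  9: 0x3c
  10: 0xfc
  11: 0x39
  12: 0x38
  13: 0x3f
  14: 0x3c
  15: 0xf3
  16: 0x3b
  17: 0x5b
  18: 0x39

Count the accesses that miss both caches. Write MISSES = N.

MISSES = 5

  [0] addr=0x3d blk=7 s=3: MISS | VC []
  [1] addr=0x50 blk=10 s=2: MISS | VC []
  [2] addr=0x38 blk=7 s=3: L1-HIT | VC []
  [3] addr=0x3f blk=7 s=3: L1-HIT | VC []
  [4] addr=0xf4 blk=30 s=2: MISS | VC [10]
  [5] addr=0x3d blk=7 s=3: L1-HIT | VC [10]
  [6] addr=0x3b blk=7 s=3: L1-HIT | VC [10]
  [7] addr=0x38 blk=7 s=3: L1-HIT | VC [10]
  [8] addr=0xf7 blk=30 s=2: L1-HIT | VC [10]
  [9] addr=0x3c blk=7 s=3: L1-HIT | VC [10]
  [10] addr=0xfc blk=31 s=3: MISS | VC [10, 7]
  [11] addr=0x39 blk=7 s=3: VC-HIT | VC [10, 31]
  [12] addr=0x38 blk=7 s=3: L1-HIT | VC [10, 31]
  [13] addr=0x3f blk=7 s=3: L1-HIT | VC [10, 31]
  [14] addr=0x3c blk=7 s=3: L1-HIT | VC [10, 31]
  [15] addr=0xf3 blk=30 s=2: L1-HIT | VC [10, 31]
  [16] addr=0x3b blk=7 s=3: L1-HIT | VC [10, 31]
  [17] addr=0x5b blk=11 s=3: MISS | VC [10, 31, 7]
  [18] addr=0x39 blk=7 s=3: VC-HIT | VC [10, 31, 11]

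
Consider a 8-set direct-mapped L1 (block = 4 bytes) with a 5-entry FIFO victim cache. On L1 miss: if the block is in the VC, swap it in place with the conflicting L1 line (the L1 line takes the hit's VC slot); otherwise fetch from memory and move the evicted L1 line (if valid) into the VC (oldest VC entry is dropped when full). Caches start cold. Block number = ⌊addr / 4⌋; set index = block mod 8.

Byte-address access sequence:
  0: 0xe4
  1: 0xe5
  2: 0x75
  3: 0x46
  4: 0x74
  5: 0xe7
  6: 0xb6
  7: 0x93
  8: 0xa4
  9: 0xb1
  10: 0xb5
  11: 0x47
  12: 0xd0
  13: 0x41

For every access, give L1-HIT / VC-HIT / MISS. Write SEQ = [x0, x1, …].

SEQ = [MISS, L1-HIT, MISS, MISS, L1-HIT, VC-HIT, MISS, MISS, MISS, MISS, L1-HIT, VC-HIT, MISS, MISS]

  [0] addr=0xe4 blk=57 s=1: MISS | VC []
  [1] addr=0xe5 blk=57 s=1: L1-HIT | VC []
  [2] addr=0x75 blk=29 s=5: MISS | VC []
  [3] addr=0x46 blk=17 s=1: MISS | VC [57]
  [4] addr=0x74 blk=29 s=5: L1-HIT | VC [57]
  [5] addr=0xe7 blk=57 s=1: VC-HIT | VC [17]
  [6] addr=0xb6 blk=45 s=5: MISS | VC [17, 29]
  [7] addr=0x93 blk=36 s=4: MISS | VC [17, 29]
  [8] addr=0xa4 blk=41 s=1: MISS | VC [17, 29, 57]
  [9] addr=0xb1 blk=44 s=4: MISS | VC [17, 29, 57, 36]
  [10] addr=0xb5 blk=45 s=5: L1-HIT | VC [17, 29, 57, 36]
  [11] addr=0x47 blk=17 s=1: VC-HIT | VC [41, 29, 57, 36]
  [12] addr=0xd0 blk=52 s=4: MISS | VC [41, 29, 57, 36, 44]
  [13] addr=0x41 blk=16 s=0: MISS | VC [41, 29, 57, 36, 44]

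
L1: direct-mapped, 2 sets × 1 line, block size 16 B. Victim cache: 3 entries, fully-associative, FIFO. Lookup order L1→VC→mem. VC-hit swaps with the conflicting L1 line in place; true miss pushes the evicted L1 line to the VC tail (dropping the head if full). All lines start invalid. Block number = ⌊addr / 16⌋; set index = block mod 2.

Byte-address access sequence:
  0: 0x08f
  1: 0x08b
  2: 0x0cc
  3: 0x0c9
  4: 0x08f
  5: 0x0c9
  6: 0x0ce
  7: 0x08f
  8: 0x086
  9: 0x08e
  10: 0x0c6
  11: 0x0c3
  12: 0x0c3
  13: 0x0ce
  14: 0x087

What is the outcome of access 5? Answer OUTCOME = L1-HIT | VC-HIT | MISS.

  [0] addr=0x8f blk=8 s=0: MISS | VC []
  [1] addr=0x8b blk=8 s=0: L1-HIT | VC []
  [2] addr=0xcc blk=12 s=0: MISS | VC [8]
  [3] addr=0xc9 blk=12 s=0: L1-HIT | VC [8]
  [4] addr=0x8f blk=8 s=0: VC-HIT | VC [12]
  [5] addr=0xc9 blk=12 s=0: VC-HIT | VC [8]
  [6] addr=0xce blk=12 s=0: L1-HIT | VC [8]
  [7] addr=0x8f blk=8 s=0: VC-HIT | VC [12]
  [8] addr=0x86 blk=8 s=0: L1-HIT | VC [12]
  [9] addr=0x8e blk=8 s=0: L1-HIT | VC [12]
  [10] addr=0xc6 blk=12 s=0: VC-HIT | VC [8]
  [11] addr=0xc3 blk=12 s=0: L1-HIT | VC [8]
  [12] addr=0xc3 blk=12 s=0: L1-HIT | VC [8]
  [13] addr=0xce blk=12 s=0: L1-HIT | VC [8]
  [14] addr=0x87 blk=8 s=0: VC-HIT | VC [12]

OUTCOME = VC-HIT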